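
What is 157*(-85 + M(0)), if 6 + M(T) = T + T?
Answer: -14287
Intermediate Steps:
M(T) = -6 + 2*T (M(T) = -6 + (T + T) = -6 + 2*T)
157*(-85 + M(0)) = 157*(-85 + (-6 + 2*0)) = 157*(-85 + (-6 + 0)) = 157*(-85 - 6) = 157*(-91) = -14287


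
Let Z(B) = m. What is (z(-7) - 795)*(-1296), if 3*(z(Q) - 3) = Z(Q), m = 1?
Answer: 1026000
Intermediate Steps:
Z(B) = 1
z(Q) = 10/3 (z(Q) = 3 + (⅓)*1 = 3 + ⅓ = 10/3)
(z(-7) - 795)*(-1296) = (10/3 - 795)*(-1296) = -2375/3*(-1296) = 1026000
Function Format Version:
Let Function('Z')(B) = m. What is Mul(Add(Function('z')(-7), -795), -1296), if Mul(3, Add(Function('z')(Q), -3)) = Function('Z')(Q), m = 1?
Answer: 1026000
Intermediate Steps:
Function('Z')(B) = 1
Function('z')(Q) = Rational(10, 3) (Function('z')(Q) = Add(3, Mul(Rational(1, 3), 1)) = Add(3, Rational(1, 3)) = Rational(10, 3))
Mul(Add(Function('z')(-7), -795), -1296) = Mul(Add(Rational(10, 3), -795), -1296) = Mul(Rational(-2375, 3), -1296) = 1026000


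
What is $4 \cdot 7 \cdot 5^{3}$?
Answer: $3500$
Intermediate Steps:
$4 \cdot 7 \cdot 5^{3} = 28 \cdot 125 = 3500$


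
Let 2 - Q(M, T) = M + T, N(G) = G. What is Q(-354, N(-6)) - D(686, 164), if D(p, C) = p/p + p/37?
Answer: 12671/37 ≈ 342.46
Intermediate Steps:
D(p, C) = 1 + p/37 (D(p, C) = 1 + p*(1/37) = 1 + p/37)
Q(M, T) = 2 - M - T (Q(M, T) = 2 - (M + T) = 2 + (-M - T) = 2 - M - T)
Q(-354, N(-6)) - D(686, 164) = (2 - 1*(-354) - 1*(-6)) - (1 + (1/37)*686) = (2 + 354 + 6) - (1 + 686/37) = 362 - 1*723/37 = 362 - 723/37 = 12671/37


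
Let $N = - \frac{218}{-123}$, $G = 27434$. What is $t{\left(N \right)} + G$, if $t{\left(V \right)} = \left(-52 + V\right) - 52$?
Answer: $\frac{3361808}{123} \approx 27332.0$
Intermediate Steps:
$N = \frac{218}{123}$ ($N = \left(-218\right) \left(- \frac{1}{123}\right) = \frac{218}{123} \approx 1.7724$)
$t{\left(V \right)} = -104 + V$
$t{\left(N \right)} + G = \left(-104 + \frac{218}{123}\right) + 27434 = - \frac{12574}{123} + 27434 = \frac{3361808}{123}$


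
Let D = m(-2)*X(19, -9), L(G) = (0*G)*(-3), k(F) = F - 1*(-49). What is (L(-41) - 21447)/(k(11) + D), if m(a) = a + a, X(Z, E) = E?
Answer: -7149/32 ≈ -223.41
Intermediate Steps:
k(F) = 49 + F (k(F) = F + 49 = 49 + F)
m(a) = 2*a
L(G) = 0 (L(G) = 0*(-3) = 0)
D = 36 (D = (2*(-2))*(-9) = -4*(-9) = 36)
(L(-41) - 21447)/(k(11) + D) = (0 - 21447)/((49 + 11) + 36) = -21447/(60 + 36) = -21447/96 = -21447*1/96 = -7149/32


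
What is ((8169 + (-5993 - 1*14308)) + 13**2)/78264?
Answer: -11963/78264 ≈ -0.15285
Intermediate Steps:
((8169 + (-5993 - 1*14308)) + 13**2)/78264 = ((8169 + (-5993 - 14308)) + 169)*(1/78264) = ((8169 - 20301) + 169)*(1/78264) = (-12132 + 169)*(1/78264) = -11963*1/78264 = -11963/78264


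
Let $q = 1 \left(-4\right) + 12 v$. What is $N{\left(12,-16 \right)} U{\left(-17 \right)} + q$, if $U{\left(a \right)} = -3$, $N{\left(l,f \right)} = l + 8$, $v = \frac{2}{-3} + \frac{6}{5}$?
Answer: $- \frac{288}{5} \approx -57.6$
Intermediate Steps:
$v = \frac{8}{15}$ ($v = 2 \left(- \frac{1}{3}\right) + 6 \cdot \frac{1}{5} = - \frac{2}{3} + \frac{6}{5} = \frac{8}{15} \approx 0.53333$)
$N{\left(l,f \right)} = 8 + l$
$q = \frac{12}{5}$ ($q = 1 \left(-4\right) + 12 \cdot \frac{8}{15} = -4 + \frac{32}{5} = \frac{12}{5} \approx 2.4$)
$N{\left(12,-16 \right)} U{\left(-17 \right)} + q = \left(8 + 12\right) \left(-3\right) + \frac{12}{5} = 20 \left(-3\right) + \frac{12}{5} = -60 + \frac{12}{5} = - \frac{288}{5}$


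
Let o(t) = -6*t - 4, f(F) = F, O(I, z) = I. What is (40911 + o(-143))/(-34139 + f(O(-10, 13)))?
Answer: -41765/34149 ≈ -1.2230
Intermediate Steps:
o(t) = -4 - 6*t
(40911 + o(-143))/(-34139 + f(O(-10, 13))) = (40911 + (-4 - 6*(-143)))/(-34139 - 10) = (40911 + (-4 + 858))/(-34149) = (40911 + 854)*(-1/34149) = 41765*(-1/34149) = -41765/34149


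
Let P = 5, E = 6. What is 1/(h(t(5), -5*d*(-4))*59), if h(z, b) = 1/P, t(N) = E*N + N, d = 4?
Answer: 5/59 ≈ 0.084746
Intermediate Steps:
t(N) = 7*N (t(N) = 6*N + N = 7*N)
h(z, b) = ⅕ (h(z, b) = 1/5 = ⅕)
1/(h(t(5), -5*d*(-4))*59) = 1/((⅕)*59) = 1/(59/5) = 5/59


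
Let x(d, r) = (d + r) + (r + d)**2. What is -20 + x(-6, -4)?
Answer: 70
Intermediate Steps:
x(d, r) = d + r + (d + r)**2 (x(d, r) = (d + r) + (d + r)**2 = d + r + (d + r)**2)
-20 + x(-6, -4) = -20 + (-6 - 4 + (-6 - 4)**2) = -20 + (-6 - 4 + (-10)**2) = -20 + (-6 - 4 + 100) = -20 + 90 = 70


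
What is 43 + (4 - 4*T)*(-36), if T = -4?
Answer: -677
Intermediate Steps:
43 + (4 - 4*T)*(-36) = 43 + (4 - 4*(-4))*(-36) = 43 + (4 + 16)*(-36) = 43 + 20*(-36) = 43 - 720 = -677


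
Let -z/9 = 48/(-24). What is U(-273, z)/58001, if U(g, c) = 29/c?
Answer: 29/1044018 ≈ 2.7777e-5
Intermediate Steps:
z = 18 (z = -432/(-24) = -432*(-1)/24 = -9*(-2) = 18)
U(-273, z)/58001 = (29/18)/58001 = (29*(1/18))*(1/58001) = (29/18)*(1/58001) = 29/1044018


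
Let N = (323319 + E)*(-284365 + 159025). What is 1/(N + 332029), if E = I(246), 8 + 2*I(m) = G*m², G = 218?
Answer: -1/867297193031 ≈ -1.1530e-12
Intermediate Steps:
I(m) = -4 + 109*m² (I(m) = -4 + (218*m²)/2 = -4 + 109*m²)
E = 6596240 (E = -4 + 109*246² = -4 + 109*60516 = -4 + 6596244 = 6596240)
N = -867297525060 (N = (323319 + 6596240)*(-284365 + 159025) = 6919559*(-125340) = -867297525060)
1/(N + 332029) = 1/(-867297525060 + 332029) = 1/(-867297193031) = -1/867297193031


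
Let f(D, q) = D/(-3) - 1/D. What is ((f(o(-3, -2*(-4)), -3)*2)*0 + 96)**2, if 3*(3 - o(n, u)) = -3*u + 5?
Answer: 9216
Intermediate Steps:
o(n, u) = 4/3 + u (o(n, u) = 3 - (-3*u + 5)/3 = 3 - (5 - 3*u)/3 = 3 + (-5/3 + u) = 4/3 + u)
f(D, q) = -1/D - D/3 (f(D, q) = D*(-1/3) - 1/D = -D/3 - 1/D = -1/D - D/3)
((f(o(-3, -2*(-4)), -3)*2)*0 + 96)**2 = (((-1/(4/3 - 2*(-4)) - (4/3 - 2*(-4))/3)*2)*0 + 96)**2 = (((-1/(4/3 + 8) - (4/3 + 8)/3)*2)*0 + 96)**2 = (((-1/28/3 - 1/3*28/3)*2)*0 + 96)**2 = (((-1*3/28 - 28/9)*2)*0 + 96)**2 = (((-3/28 - 28/9)*2)*0 + 96)**2 = (-811/252*2*0 + 96)**2 = (-811/126*0 + 96)**2 = (0 + 96)**2 = 96**2 = 9216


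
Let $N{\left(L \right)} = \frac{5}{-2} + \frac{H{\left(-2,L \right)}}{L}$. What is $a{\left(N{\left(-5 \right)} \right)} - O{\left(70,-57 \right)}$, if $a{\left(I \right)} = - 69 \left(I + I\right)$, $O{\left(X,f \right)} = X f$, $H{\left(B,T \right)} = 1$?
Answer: $\frac{21813}{5} \approx 4362.6$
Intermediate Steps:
$N{\left(L \right)} = - \frac{5}{2} + \frac{1}{L}$ ($N{\left(L \right)} = \frac{5}{-2} + 1 \frac{1}{L} = 5 \left(- \frac{1}{2}\right) + \frac{1}{L} = - \frac{5}{2} + \frac{1}{L}$)
$a{\left(I \right)} = - 138 I$ ($a{\left(I \right)} = - 69 \cdot 2 I = - 138 I$)
$a{\left(N{\left(-5 \right)} \right)} - O{\left(70,-57 \right)} = - 138 \left(- \frac{5}{2} + \frac{1}{-5}\right) - 70 \left(-57\right) = - 138 \left(- \frac{5}{2} - \frac{1}{5}\right) - -3990 = \left(-138\right) \left(- \frac{27}{10}\right) + 3990 = \frac{1863}{5} + 3990 = \frac{21813}{5}$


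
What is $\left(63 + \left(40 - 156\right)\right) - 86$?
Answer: $-139$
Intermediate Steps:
$\left(63 + \left(40 - 156\right)\right) - 86 = \left(63 - 116\right) - 86 = -53 - 86 = -139$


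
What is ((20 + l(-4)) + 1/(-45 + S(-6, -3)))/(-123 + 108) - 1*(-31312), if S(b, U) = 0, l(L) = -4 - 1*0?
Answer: 21134881/675 ≈ 31311.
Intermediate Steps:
l(L) = -4 (l(L) = -4 + 0 = -4)
((20 + l(-4)) + 1/(-45 + S(-6, -3)))/(-123 + 108) - 1*(-31312) = ((20 - 4) + 1/(-45 + 0))/(-123 + 108) - 1*(-31312) = (16 + 1/(-45))/(-15) + 31312 = (16 - 1/45)*(-1/15) + 31312 = (719/45)*(-1/15) + 31312 = -719/675 + 31312 = 21134881/675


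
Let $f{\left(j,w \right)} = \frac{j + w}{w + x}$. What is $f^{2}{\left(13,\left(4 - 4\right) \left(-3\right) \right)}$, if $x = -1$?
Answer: $169$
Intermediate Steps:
$f{\left(j,w \right)} = \frac{j + w}{-1 + w}$ ($f{\left(j,w \right)} = \frac{j + w}{w - 1} = \frac{j + w}{-1 + w}$)
$f^{2}{\left(13,\left(4 - 4\right) \left(-3\right) \right)} = \left(\frac{13 + \left(4 - 4\right) \left(-3\right)}{-1 + \left(4 - 4\right) \left(-3\right)}\right)^{2} = \left(\frac{13 + 0 \left(-3\right)}{-1 + 0 \left(-3\right)}\right)^{2} = \left(\frac{13 + 0}{-1 + 0}\right)^{2} = \left(\frac{1}{-1} \cdot 13\right)^{2} = \left(\left(-1\right) 13\right)^{2} = \left(-13\right)^{2} = 169$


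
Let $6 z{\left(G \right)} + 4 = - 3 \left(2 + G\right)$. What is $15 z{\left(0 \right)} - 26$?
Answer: $-51$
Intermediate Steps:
$z{\left(G \right)} = - \frac{5}{3} - \frac{G}{2}$ ($z{\left(G \right)} = - \frac{2}{3} + \frac{\left(-3\right) \left(2 + G\right)}{6} = - \frac{2}{3} + \frac{-6 - 3 G}{6} = - \frac{2}{3} - \left(1 + \frac{G}{2}\right) = - \frac{5}{3} - \frac{G}{2}$)
$15 z{\left(0 \right)} - 26 = 15 \left(- \frac{5}{3} - 0\right) - 26 = 15 \left(- \frac{5}{3} + 0\right) - 26 = 15 \left(- \frac{5}{3}\right) - 26 = -25 - 26 = -51$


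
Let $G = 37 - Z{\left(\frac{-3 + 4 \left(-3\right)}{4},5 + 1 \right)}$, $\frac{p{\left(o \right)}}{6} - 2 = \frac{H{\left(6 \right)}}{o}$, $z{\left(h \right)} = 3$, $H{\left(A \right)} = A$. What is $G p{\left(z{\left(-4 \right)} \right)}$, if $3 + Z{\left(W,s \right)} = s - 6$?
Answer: $960$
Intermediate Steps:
$Z{\left(W,s \right)} = -9 + s$ ($Z{\left(W,s \right)} = -3 + \left(s - 6\right) = -3 + \left(-6 + s\right) = -9 + s$)
$p{\left(o \right)} = 12 + \frac{36}{o}$ ($p{\left(o \right)} = 12 + 6 \frac{6}{o} = 12 + \frac{36}{o}$)
$G = 40$ ($G = 37 - \left(-9 + \left(5 + 1\right)\right) = 37 - \left(-9 + 6\right) = 37 - -3 = 37 + 3 = 40$)
$G p{\left(z{\left(-4 \right)} \right)} = 40 \left(12 + \frac{36}{3}\right) = 40 \left(12 + 36 \cdot \frac{1}{3}\right) = 40 \left(12 + 12\right) = 40 \cdot 24 = 960$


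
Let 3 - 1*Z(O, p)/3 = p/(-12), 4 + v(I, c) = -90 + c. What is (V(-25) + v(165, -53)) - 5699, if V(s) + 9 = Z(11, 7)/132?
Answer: -3091397/528 ≈ -5854.9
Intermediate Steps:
v(I, c) = -94 + c (v(I, c) = -4 + (-90 + c) = -94 + c)
Z(O, p) = 9 + p/4 (Z(O, p) = 9 - 3*p/(-12) = 9 - 3*p*(-1)/12 = 9 - (-1)*p/4 = 9 + p/4)
V(s) = -4709/528 (V(s) = -9 + (9 + (1/4)*7)/132 = -9 + (9 + 7/4)*(1/132) = -9 + (43/4)*(1/132) = -9 + 43/528 = -4709/528)
(V(-25) + v(165, -53)) - 5699 = (-4709/528 + (-94 - 53)) - 5699 = (-4709/528 - 147) - 5699 = -82325/528 - 5699 = -3091397/528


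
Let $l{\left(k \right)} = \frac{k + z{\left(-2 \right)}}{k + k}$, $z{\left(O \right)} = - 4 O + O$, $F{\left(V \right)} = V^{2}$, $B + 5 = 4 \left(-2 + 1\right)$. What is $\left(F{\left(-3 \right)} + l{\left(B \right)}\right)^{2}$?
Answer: $\frac{3025}{36} \approx 84.028$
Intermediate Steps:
$B = -9$ ($B = -5 + 4 \left(-2 + 1\right) = -5 + 4 \left(-1\right) = -5 - 4 = -9$)
$z{\left(O \right)} = - 3 O$
$l{\left(k \right)} = \frac{6 + k}{2 k}$ ($l{\left(k \right)} = \frac{k - -6}{k + k} = \frac{k + 6}{2 k} = \left(6 + k\right) \frac{1}{2 k} = \frac{6 + k}{2 k}$)
$\left(F{\left(-3 \right)} + l{\left(B \right)}\right)^{2} = \left(\left(-3\right)^{2} + \frac{6 - 9}{2 \left(-9\right)}\right)^{2} = \left(9 + \frac{1}{2} \left(- \frac{1}{9}\right) \left(-3\right)\right)^{2} = \left(9 + \frac{1}{6}\right)^{2} = \left(\frac{55}{6}\right)^{2} = \frac{3025}{36}$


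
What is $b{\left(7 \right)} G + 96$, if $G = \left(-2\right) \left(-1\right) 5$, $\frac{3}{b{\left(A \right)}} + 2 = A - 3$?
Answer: $111$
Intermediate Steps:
$b{\left(A \right)} = \frac{3}{-5 + A}$ ($b{\left(A \right)} = \frac{3}{-2 + \left(A - 3\right)} = \frac{3}{-2 + \left(-3 + A\right)} = \frac{3}{-5 + A}$)
$G = 10$ ($G = 2 \cdot 5 = 10$)
$b{\left(7 \right)} G + 96 = \frac{3}{-5 + 7} \cdot 10 + 96 = \frac{3}{2} \cdot 10 + 96 = 15 + 96 = 111$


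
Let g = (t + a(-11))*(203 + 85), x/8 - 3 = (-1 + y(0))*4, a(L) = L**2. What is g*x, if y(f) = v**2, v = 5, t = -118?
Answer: 684288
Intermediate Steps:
y(f) = 25 (y(f) = 5**2 = 25)
x = 792 (x = 24 + 8*((-1 + 25)*4) = 24 + 8*(24*4) = 24 + 8*96 = 24 + 768 = 792)
g = 864 (g = (-118 + (-11)**2)*(203 + 85) = (-118 + 121)*288 = 3*288 = 864)
g*x = 864*792 = 684288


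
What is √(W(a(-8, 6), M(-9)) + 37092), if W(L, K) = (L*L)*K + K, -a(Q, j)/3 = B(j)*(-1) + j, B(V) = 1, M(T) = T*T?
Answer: √55398 ≈ 235.37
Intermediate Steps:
M(T) = T²
a(Q, j) = 3 - 3*j (a(Q, j) = -3*(1*(-1) + j) = -3*(-1 + j) = 3 - 3*j)
W(L, K) = K + K*L² (W(L, K) = L²*K + K = K*L² + K = K + K*L²)
√(W(a(-8, 6), M(-9)) + 37092) = √((-9)²*(1 + (3 - 3*6)²) + 37092) = √(81*(1 + (3 - 18)²) + 37092) = √(81*(1 + (-15)²) + 37092) = √(81*(1 + 225) + 37092) = √(81*226 + 37092) = √(18306 + 37092) = √55398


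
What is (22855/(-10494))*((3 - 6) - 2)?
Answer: 114275/10494 ≈ 10.890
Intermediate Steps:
(22855/(-10494))*((3 - 6) - 2) = (22855*(-1/10494))*(-3 - 2) = -22855/10494*(-5) = 114275/10494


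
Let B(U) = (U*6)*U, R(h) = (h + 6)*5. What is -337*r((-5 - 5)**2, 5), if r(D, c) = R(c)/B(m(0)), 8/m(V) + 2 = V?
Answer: -18535/96 ≈ -193.07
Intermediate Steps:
m(V) = 8/(-2 + V)
R(h) = 30 + 5*h (R(h) = (6 + h)*5 = 30 + 5*h)
B(U) = 6*U**2 (B(U) = (6*U)*U = 6*U**2)
r(D, c) = 5/16 + 5*c/96 (r(D, c) = (30 + 5*c)/((6*(8/(-2 + 0))**2)) = (30 + 5*c)/((6*(8/(-2))**2)) = (30 + 5*c)/((6*(8*(-1/2))**2)) = (30 + 5*c)/((6*(-4)**2)) = (30 + 5*c)/((6*16)) = (30 + 5*c)/96 = (30 + 5*c)*(1/96) = 5/16 + 5*c/96)
-337*r((-5 - 5)**2, 5) = -337*(5/16 + (5/96)*5) = -337*(5/16 + 25/96) = -337*55/96 = -18535/96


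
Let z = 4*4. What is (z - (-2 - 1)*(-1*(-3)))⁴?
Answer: 390625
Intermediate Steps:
z = 16
(z - (-2 - 1)*(-1*(-3)))⁴ = (16 - (-2 - 1)*(-1*(-3)))⁴ = (16 - (-3)*3)⁴ = (16 - 1*(-9))⁴ = (16 + 9)⁴ = 25⁴ = 390625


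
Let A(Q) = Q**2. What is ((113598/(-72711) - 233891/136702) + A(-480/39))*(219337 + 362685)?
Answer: 8049972739911982453/93323106201 ≈ 8.6259e+7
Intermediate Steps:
((113598/(-72711) - 233891/136702) + A(-480/39))*(219337 + 362685) = ((113598/(-72711) - 233891/136702) + (-480/39)**2)*(219337 + 362685) = ((113598*(-1/72711) - 233891*1/136702) + (-480*1/39)**2)*582022 = ((-12622/8079 - 233891/136702) + (-160/13)**2)*582022 = (-3615058033/1104415458 + 25600/169)*582022 = (27662090917223/186646212402)*582022 = 8049972739911982453/93323106201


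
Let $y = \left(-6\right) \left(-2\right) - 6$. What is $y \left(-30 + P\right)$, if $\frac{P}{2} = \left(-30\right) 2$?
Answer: $-900$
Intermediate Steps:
$y = 6$ ($y = 12 - 6 = 6$)
$P = -120$ ($P = 2 \left(\left(-30\right) 2\right) = 2 \left(-60\right) = -120$)
$y \left(-30 + P\right) = 6 \left(-30 - 120\right) = 6 \left(-150\right) = -900$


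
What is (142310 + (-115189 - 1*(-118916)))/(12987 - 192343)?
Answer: -146037/179356 ≈ -0.81423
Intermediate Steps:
(142310 + (-115189 - 1*(-118916)))/(12987 - 192343) = (142310 + (-115189 + 118916))/(-179356) = (142310 + 3727)*(-1/179356) = 146037*(-1/179356) = -146037/179356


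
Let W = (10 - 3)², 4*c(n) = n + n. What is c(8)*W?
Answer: 196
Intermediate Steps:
c(n) = n/2 (c(n) = (n + n)/4 = (2*n)/4 = n/2)
W = 49 (W = 7² = 49)
c(8)*W = ((½)*8)*49 = 4*49 = 196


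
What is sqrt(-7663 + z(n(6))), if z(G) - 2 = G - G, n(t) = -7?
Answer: I*sqrt(7661) ≈ 87.527*I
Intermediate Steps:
z(G) = 2 (z(G) = 2 + (G - G) = 2 + 0 = 2)
sqrt(-7663 + z(n(6))) = sqrt(-7663 + 2) = sqrt(-7661) = I*sqrt(7661)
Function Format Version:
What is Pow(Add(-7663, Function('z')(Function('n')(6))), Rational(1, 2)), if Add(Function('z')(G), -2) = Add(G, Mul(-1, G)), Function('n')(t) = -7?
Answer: Mul(I, Pow(7661, Rational(1, 2))) ≈ Mul(87.527, I)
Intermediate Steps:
Function('z')(G) = 2 (Function('z')(G) = Add(2, Add(G, Mul(-1, G))) = Add(2, 0) = 2)
Pow(Add(-7663, Function('z')(Function('n')(6))), Rational(1, 2)) = Pow(Add(-7663, 2), Rational(1, 2)) = Pow(-7661, Rational(1, 2)) = Mul(I, Pow(7661, Rational(1, 2)))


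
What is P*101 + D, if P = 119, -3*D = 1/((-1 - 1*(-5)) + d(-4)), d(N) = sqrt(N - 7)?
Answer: 973535/81 + I*sqrt(11)/81 ≈ 12019.0 + 0.040946*I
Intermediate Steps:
d(N) = sqrt(-7 + N)
D = -1/(3*(4 + I*sqrt(11))) (D = -1/(3*((-1 - 1*(-5)) + sqrt(-7 - 4))) = -1/(3*((-1 + 5) + sqrt(-11))) = -1/(3*(4 + I*sqrt(11))) ≈ -0.049383 + 0.040946*I)
P*101 + D = 119*101 + I/(3*(sqrt(11) - 4*I)) = 12019 + I/(3*(sqrt(11) - 4*I))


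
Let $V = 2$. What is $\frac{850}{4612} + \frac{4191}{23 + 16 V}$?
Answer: $\frac{880711}{11530} \approx 76.384$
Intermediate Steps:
$\frac{850}{4612} + \frac{4191}{23 + 16 V} = \frac{850}{4612} + \frac{4191}{23 + 16 \cdot 2} = 850 \cdot \frac{1}{4612} + \frac{4191}{23 + 32} = \frac{425}{2306} + \frac{4191}{55} = \frac{425}{2306} + 4191 \cdot \frac{1}{55} = \frac{425}{2306} + \frac{381}{5} = \frac{880711}{11530}$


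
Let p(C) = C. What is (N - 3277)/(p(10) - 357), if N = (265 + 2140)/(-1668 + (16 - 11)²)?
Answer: 5386516/570121 ≈ 9.4480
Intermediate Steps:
N = -2405/1643 (N = 2405/(-1668 + 5²) = 2405/(-1668 + 25) = 2405/(-1643) = 2405*(-1/1643) = -2405/1643 ≈ -1.4638)
(N - 3277)/(p(10) - 357) = (-2405/1643 - 3277)/(10 - 357) = -5386516/1643/(-347) = -5386516/1643*(-1/347) = 5386516/570121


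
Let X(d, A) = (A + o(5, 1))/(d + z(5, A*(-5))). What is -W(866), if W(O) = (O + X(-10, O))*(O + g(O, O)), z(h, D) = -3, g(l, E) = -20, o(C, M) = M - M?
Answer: -8791632/13 ≈ -6.7628e+5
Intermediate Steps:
o(C, M) = 0
X(d, A) = A/(-3 + d) (X(d, A) = (A + 0)/(d - 3) = A/(-3 + d))
W(O) = 12*O*(-20 + O)/13 (W(O) = (O + O/(-3 - 10))*(O - 20) = (O + O/(-13))*(-20 + O) = (O + O*(-1/13))*(-20 + O) = (O - O/13)*(-20 + O) = (12*O/13)*(-20 + O) = 12*O*(-20 + O)/13)
-W(866) = -12*866*(-20 + 866)/13 = -12*866*846/13 = -1*8791632/13 = -8791632/13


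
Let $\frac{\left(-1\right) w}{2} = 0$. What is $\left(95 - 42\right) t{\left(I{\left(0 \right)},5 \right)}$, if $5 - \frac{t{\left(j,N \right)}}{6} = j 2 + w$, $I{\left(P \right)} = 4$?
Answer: $-954$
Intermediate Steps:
$w = 0$ ($w = \left(-2\right) 0 = 0$)
$t{\left(j,N \right)} = 30 - 12 j$ ($t{\left(j,N \right)} = 30 - 6 \left(j 2 + 0\right) = 30 - 6 \left(2 j + 0\right) = 30 - 6 \cdot 2 j = 30 - 12 j$)
$\left(95 - 42\right) t{\left(I{\left(0 \right)},5 \right)} = \left(95 - 42\right) \left(30 - 48\right) = 53 \left(30 - 48\right) = 53 \left(-18\right) = -954$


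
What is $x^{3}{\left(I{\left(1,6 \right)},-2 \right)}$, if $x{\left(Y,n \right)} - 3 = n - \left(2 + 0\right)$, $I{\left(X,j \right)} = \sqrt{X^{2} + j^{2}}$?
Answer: $-1$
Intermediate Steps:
$x{\left(Y,n \right)} = 1 + n$ ($x{\left(Y,n \right)} = 3 + \left(n - \left(2 + 0\right)\right) = 3 + \left(n - 2\right) = 3 + \left(-2 + n\right) = 1 + n$)
$x^{3}{\left(I{\left(1,6 \right)},-2 \right)} = \left(1 - 2\right)^{3} = \left(-1\right)^{3} = -1$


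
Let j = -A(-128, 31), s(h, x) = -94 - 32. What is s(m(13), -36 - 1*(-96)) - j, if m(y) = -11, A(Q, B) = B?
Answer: -95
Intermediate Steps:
s(h, x) = -126
j = -31 (j = -1*31 = -31)
s(m(13), -36 - 1*(-96)) - j = -126 - 1*(-31) = -126 + 31 = -95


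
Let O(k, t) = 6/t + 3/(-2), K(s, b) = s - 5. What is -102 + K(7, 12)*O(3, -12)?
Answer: -106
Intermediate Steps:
K(s, b) = -5 + s
O(k, t) = -3/2 + 6/t (O(k, t) = 6/t + 3*(-½) = 6/t - 3/2 = -3/2 + 6/t)
-102 + K(7, 12)*O(3, -12) = -102 + (-5 + 7)*(-3/2 + 6/(-12)) = -102 + 2*(-3/2 + 6*(-1/12)) = -102 + 2*(-3/2 - ½) = -102 + 2*(-2) = -102 - 4 = -106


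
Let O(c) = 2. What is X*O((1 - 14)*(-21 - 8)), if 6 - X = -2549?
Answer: 5110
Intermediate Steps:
X = 2555 (X = 6 - 1*(-2549) = 6 + 2549 = 2555)
X*O((1 - 14)*(-21 - 8)) = 2555*2 = 5110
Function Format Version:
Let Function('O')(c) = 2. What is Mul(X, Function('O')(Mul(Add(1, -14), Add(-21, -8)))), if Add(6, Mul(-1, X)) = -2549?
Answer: 5110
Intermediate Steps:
X = 2555 (X = Add(6, Mul(-1, -2549)) = Add(6, 2549) = 2555)
Mul(X, Function('O')(Mul(Add(1, -14), Add(-21, -8)))) = Mul(2555, 2) = 5110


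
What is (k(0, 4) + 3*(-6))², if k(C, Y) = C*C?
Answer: 324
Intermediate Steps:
k(C, Y) = C²
(k(0, 4) + 3*(-6))² = (0² + 3*(-6))² = (0 - 18)² = (-18)² = 324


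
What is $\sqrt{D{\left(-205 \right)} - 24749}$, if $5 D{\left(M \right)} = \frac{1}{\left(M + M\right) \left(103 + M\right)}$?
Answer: $\frac{i \sqrt{10820958244809}}{20910} \approx 157.32 i$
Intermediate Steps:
$D{\left(M \right)} = \frac{1}{10 M \left(103 + M\right)}$ ($D{\left(M \right)} = \frac{1}{5 \left(M + M\right) \left(103 + M\right)} = \frac{1}{5 \cdot 2 M \left(103 + M\right)} = \frac{\frac{1}{2} \frac{1}{M} \frac{1}{103 + M}}{5} = \frac{1}{10 M \left(103 + M\right)}$)
$\sqrt{D{\left(-205 \right)} - 24749} = \sqrt{\frac{1}{10 \left(-205\right) \left(103 - 205\right)} - 24749} = \sqrt{\frac{1}{10} \left(- \frac{1}{205}\right) \frac{1}{-102} - 24749} = \sqrt{\frac{1}{10} \left(- \frac{1}{205}\right) \left(- \frac{1}{102}\right) - 24749} = \sqrt{\frac{1}{209100} - 24749} = \sqrt{- \frac{5175015899}{209100}} = \frac{i \sqrt{10820958244809}}{20910}$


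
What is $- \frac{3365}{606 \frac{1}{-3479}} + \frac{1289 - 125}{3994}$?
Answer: $\frac{23378902187}{1210182} \approx 19319.0$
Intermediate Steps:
$- \frac{3365}{606 \frac{1}{-3479}} + \frac{1289 - 125}{3994} = - \frac{3365}{606 \left(- \frac{1}{3479}\right)} + \left(1289 - 125\right) \frac{1}{3994} = - \frac{3365}{- \frac{606}{3479}} + 1164 \cdot \frac{1}{3994} = \left(-3365\right) \left(- \frac{3479}{606}\right) + \frac{582}{1997} = \frac{11706835}{606} + \frac{582}{1997} = \frac{23378902187}{1210182}$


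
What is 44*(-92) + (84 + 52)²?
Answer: 14448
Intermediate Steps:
44*(-92) + (84 + 52)² = -4048 + 136² = -4048 + 18496 = 14448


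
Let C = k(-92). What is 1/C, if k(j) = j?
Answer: -1/92 ≈ -0.010870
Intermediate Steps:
C = -92
1/C = 1/(-92) = -1/92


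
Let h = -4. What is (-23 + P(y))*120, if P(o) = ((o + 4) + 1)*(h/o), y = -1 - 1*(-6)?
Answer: -3720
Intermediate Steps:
y = 5 (y = -1 + 6 = 5)
P(o) = -4*(5 + o)/o (P(o) = ((o + 4) + 1)*(-4/o) = ((4 + o) + 1)*(-4/o) = (5 + o)*(-4/o) = -4*(5 + o)/o)
(-23 + P(y))*120 = (-23 + (-4 - 20/5))*120 = (-23 + (-4 - 20*1/5))*120 = (-23 + (-4 - 4))*120 = (-23 - 8)*120 = -31*120 = -3720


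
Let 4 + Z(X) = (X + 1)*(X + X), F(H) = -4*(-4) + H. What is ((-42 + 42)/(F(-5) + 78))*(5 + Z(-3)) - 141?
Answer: -141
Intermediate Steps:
F(H) = 16 + H
Z(X) = -4 + 2*X*(1 + X) (Z(X) = -4 + (X + 1)*(X + X) = -4 + (1 + X)*(2*X) = -4 + 2*X*(1 + X))
((-42 + 42)/(F(-5) + 78))*(5 + Z(-3)) - 141 = ((-42 + 42)/((16 - 5) + 78))*(5 + (-4 + 2*(-3) + 2*(-3)²)) - 141 = (0/(11 + 78))*(5 + (-4 - 6 + 2*9)) - 141 = (0/89)*(5 + (-4 - 6 + 18)) - 141 = (0*(1/89))*(5 + 8) - 141 = 0*13 - 141 = 0 - 141 = -141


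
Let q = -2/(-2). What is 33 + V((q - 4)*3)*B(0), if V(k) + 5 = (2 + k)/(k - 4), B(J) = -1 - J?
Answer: 487/13 ≈ 37.462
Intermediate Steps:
q = 1 (q = -2*(-½) = 1)
V(k) = -5 + (2 + k)/(-4 + k) (V(k) = -5 + (2 + k)/(k - 4) = -5 + (2 + k)/(-4 + k))
33 + V((q - 4)*3)*B(0) = 33 + (2*(11 - 2*(1 - 4)*3)/(-4 + (1 - 4)*3))*(-1 - 1*0) = 33 + (2*(11 - (-6)*3)/(-4 - 3*3))*(-1 + 0) = 33 + (2*(11 - 2*(-9))/(-4 - 9))*(-1) = 33 + (2*(11 + 18)/(-13))*(-1) = 33 + (2*(-1/13)*29)*(-1) = 33 - 58/13*(-1) = 33 + 58/13 = 487/13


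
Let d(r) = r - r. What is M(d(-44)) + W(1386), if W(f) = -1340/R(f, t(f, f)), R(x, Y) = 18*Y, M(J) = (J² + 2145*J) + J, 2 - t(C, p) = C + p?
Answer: 67/2493 ≈ 0.026875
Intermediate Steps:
t(C, p) = 2 - C - p (t(C, p) = 2 - (C + p) = 2 + (-C - p) = 2 - C - p)
d(r) = 0
M(J) = J² + 2146*J
W(f) = -1340/(36 - 36*f) (W(f) = -1340*1/(18*(2 - f - f)) = -1340*1/(18*(2 - 2*f)) = -1340/(36 - 36*f))
M(d(-44)) + W(1386) = 0*(2146 + 0) + 335/(9*(-1 + 1386)) = 0*2146 + (335/9)/1385 = 0 + (335/9)*(1/1385) = 0 + 67/2493 = 67/2493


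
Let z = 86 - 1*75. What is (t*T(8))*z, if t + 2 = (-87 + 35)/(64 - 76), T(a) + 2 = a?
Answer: 154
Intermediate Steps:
T(a) = -2 + a
t = 7/3 (t = -2 + (-87 + 35)/(64 - 76) = -2 - 52/(-12) = -2 - 52*(-1/12) = -2 + 13/3 = 7/3 ≈ 2.3333)
z = 11 (z = 86 - 75 = 11)
(t*T(8))*z = (7*(-2 + 8)/3)*11 = ((7/3)*6)*11 = 14*11 = 154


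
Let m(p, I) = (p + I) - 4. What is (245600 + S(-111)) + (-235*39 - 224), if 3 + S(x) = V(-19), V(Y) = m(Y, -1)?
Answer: 236184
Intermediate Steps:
m(p, I) = -4 + I + p (m(p, I) = (I + p) - 4 = -4 + I + p)
V(Y) = -5 + Y (V(Y) = -4 - 1 + Y = -5 + Y)
S(x) = -27 (S(x) = -3 + (-5 - 19) = -3 - 24 = -27)
(245600 + S(-111)) + (-235*39 - 224) = (245600 - 27) + (-235*39 - 224) = 245573 + (-9165 - 224) = 245573 - 9389 = 236184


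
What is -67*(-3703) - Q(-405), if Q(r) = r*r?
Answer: 84076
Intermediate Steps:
Q(r) = r**2
-67*(-3703) - Q(-405) = -67*(-3703) - 1*(-405)**2 = 248101 - 1*164025 = 248101 - 164025 = 84076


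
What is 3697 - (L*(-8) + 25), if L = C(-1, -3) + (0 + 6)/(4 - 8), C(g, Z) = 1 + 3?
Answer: 3692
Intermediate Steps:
C(g, Z) = 4
L = 5/2 (L = 4 + (0 + 6)/(4 - 8) = 4 + 6/(-4) = 4 + 6*(-¼) = 4 - 3/2 = 5/2 ≈ 2.5000)
3697 - (L*(-8) + 25) = 3697 - ((5/2)*(-8) + 25) = 3697 - (-20 + 25) = 3697 - 1*5 = 3697 - 5 = 3692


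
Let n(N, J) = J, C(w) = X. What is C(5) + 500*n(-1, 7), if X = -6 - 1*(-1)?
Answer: 3495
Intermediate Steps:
X = -5 (X = -6 + 1 = -5)
C(w) = -5
C(5) + 500*n(-1, 7) = -5 + 500*7 = -5 + 3500 = 3495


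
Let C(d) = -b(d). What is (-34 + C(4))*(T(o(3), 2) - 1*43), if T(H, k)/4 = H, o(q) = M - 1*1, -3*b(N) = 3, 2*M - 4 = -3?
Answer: 1485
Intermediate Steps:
M = ½ (M = 2 + (½)*(-3) = 2 - 3/2 = ½ ≈ 0.50000)
b(N) = -1 (b(N) = -⅓*3 = -1)
o(q) = -½ (o(q) = ½ - 1*1 = ½ - 1 = -½)
T(H, k) = 4*H
C(d) = 1 (C(d) = -1*(-1) = 1)
(-34 + C(4))*(T(o(3), 2) - 1*43) = (-34 + 1)*(4*(-½) - 1*43) = -33*(-2 - 43) = -33*(-45) = 1485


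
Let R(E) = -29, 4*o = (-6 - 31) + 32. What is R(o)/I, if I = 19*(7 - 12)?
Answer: 29/95 ≈ 0.30526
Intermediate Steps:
o = -5/4 (o = ((-6 - 31) + 32)/4 = (-37 + 32)/4 = (¼)*(-5) = -5/4 ≈ -1.2500)
I = -95 (I = 19*(-5) = -95)
R(o)/I = -29/(-95) = -29*(-1/95) = 29/95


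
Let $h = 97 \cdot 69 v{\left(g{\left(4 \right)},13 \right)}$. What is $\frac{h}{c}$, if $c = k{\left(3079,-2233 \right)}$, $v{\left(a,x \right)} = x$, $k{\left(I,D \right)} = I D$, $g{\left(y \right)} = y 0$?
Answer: $- \frac{87009}{6875407} \approx -0.012655$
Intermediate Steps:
$g{\left(y \right)} = 0$
$k{\left(I,D \right)} = D I$
$h = 87009$ ($h = 97 \cdot 69 \cdot 13 = 6693 \cdot 13 = 87009$)
$c = -6875407$ ($c = \left(-2233\right) 3079 = -6875407$)
$\frac{h}{c} = \frac{87009}{-6875407} = 87009 \left(- \frac{1}{6875407}\right) = - \frac{87009}{6875407}$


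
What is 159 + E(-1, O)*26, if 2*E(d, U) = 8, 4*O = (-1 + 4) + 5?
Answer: 263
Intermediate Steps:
O = 2 (O = ((-1 + 4) + 5)/4 = (3 + 5)/4 = (¼)*8 = 2)
E(d, U) = 4 (E(d, U) = (½)*8 = 4)
159 + E(-1, O)*26 = 159 + 4*26 = 159 + 104 = 263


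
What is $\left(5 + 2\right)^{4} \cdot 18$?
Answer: $43218$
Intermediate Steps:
$\left(5 + 2\right)^{4} \cdot 18 = 7^{4} \cdot 18 = 2401 \cdot 18 = 43218$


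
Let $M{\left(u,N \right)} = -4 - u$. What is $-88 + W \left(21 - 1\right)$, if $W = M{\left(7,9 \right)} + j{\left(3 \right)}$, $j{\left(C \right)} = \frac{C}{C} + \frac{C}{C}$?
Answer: $-268$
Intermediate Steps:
$j{\left(C \right)} = 2$ ($j{\left(C \right)} = 1 + 1 = 2$)
$W = -9$ ($W = \left(-4 - 7\right) + 2 = -11 + 2 = -9$)
$-88 + W \left(21 - 1\right) = -88 - 9 \left(21 - 1\right) = -88 - 180 = -268$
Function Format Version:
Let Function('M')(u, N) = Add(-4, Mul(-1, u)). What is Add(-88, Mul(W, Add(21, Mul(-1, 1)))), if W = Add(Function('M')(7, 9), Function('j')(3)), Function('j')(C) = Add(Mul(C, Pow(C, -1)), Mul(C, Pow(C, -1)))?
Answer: -268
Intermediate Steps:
Function('j')(C) = 2 (Function('j')(C) = Add(1, 1) = 2)
W = -9 (W = Add(Add(-4, Mul(-1, 7)), 2) = Add(Add(-4, -7), 2) = Add(-11, 2) = -9)
Add(-88, Mul(W, Add(21, Mul(-1, 1)))) = Add(-88, Mul(-9, Add(21, Mul(-1, 1)))) = Add(-88, Mul(-9, Add(21, -1))) = Add(-88, Mul(-9, 20)) = Add(-88, -180) = -268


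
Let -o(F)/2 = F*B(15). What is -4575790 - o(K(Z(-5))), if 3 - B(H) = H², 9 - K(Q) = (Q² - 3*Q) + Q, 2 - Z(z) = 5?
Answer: -4573126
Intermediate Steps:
Z(z) = -3 (Z(z) = 2 - 1*5 = 2 - 5 = -3)
K(Q) = 9 - Q² + 2*Q (K(Q) = 9 - ((Q² - 3*Q) + Q) = 9 - (Q² - 2*Q) = 9 + (-Q² + 2*Q) = 9 - Q² + 2*Q)
B(H) = 3 - H²
o(F) = 444*F (o(F) = -2*F*(3 - 1*15²) = -2*F*(3 - 1*225) = -2*F*(3 - 225) = -2*F*(-222) = -(-444)*F = 444*F)
-4575790 - o(K(Z(-5))) = -4575790 - 444*(9 - 1*(-3)² + 2*(-3)) = -4575790 - 444*(9 - 1*9 - 6) = -4575790 - 444*(9 - 9 - 6) = -4575790 - 444*(-6) = -4575790 - 1*(-2664) = -4575790 + 2664 = -4573126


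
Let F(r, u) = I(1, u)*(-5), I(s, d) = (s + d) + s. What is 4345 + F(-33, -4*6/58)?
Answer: 125775/29 ≈ 4337.1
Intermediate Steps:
I(s, d) = d + 2*s (I(s, d) = (d + s) + s = d + 2*s)
F(r, u) = -10 - 5*u (F(r, u) = (u + 2*1)*(-5) = (u + 2)*(-5) = (2 + u)*(-5) = -10 - 5*u)
4345 + F(-33, -4*6/58) = 4345 + (-10 - 5*(-4*6)/58) = 4345 + (-10 - (-120)/58) = 4345 + (-10 - 5*(-12/29)) = 4345 + (-10 + 60/29) = 4345 - 230/29 = 125775/29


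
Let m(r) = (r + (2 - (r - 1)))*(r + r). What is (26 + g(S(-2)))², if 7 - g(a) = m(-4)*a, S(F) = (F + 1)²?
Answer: 3249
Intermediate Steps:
S(F) = (1 + F)²
m(r) = 6*r (m(r) = (r + (2 - (-1 + r)))*(2*r) = (r + (2 + (1 - r)))*(2*r) = (r + (3 - r))*(2*r) = 3*(2*r) = 6*r)
g(a) = 7 + 24*a (g(a) = 7 - 6*(-4)*a = 7 - (-24)*a = 7 + 24*a)
(26 + g(S(-2)))² = (26 + (7 + 24*(1 - 2)²))² = (26 + (7 + 24*(-1)²))² = (26 + (7 + 24*1))² = (26 + (7 + 24))² = (26 + 31)² = 57² = 3249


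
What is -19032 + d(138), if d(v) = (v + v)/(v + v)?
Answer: -19031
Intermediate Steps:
d(v) = 1 (d(v) = (2*v)/((2*v)) = (2*v)*(1/(2*v)) = 1)
-19032 + d(138) = -19032 + 1 = -19031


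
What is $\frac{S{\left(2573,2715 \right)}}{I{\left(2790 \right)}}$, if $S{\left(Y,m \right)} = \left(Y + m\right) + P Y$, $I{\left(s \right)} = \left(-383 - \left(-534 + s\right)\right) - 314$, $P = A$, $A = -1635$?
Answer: $\frac{4201567}{2953} \approx 1422.8$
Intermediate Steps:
$P = -1635$
$I{\left(s \right)} = -163 - s$ ($I{\left(s \right)} = \left(151 - s\right) - 314 = -163 - s$)
$S{\left(Y,m \right)} = m - 1634 Y$ ($S{\left(Y,m \right)} = \left(Y + m\right) - 1635 Y = m - 1634 Y$)
$\frac{S{\left(2573,2715 \right)}}{I{\left(2790 \right)}} = \frac{2715 - 4204282}{-163 - 2790} = - \frac{4201567}{-2953} = \left(-4201567\right) \left(- \frac{1}{2953}\right) = \frac{4201567}{2953}$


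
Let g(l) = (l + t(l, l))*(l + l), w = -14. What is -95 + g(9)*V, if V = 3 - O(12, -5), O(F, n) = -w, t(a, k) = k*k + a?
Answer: -19697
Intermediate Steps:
t(a, k) = a + k**2 (t(a, k) = k**2 + a = a + k**2)
O(F, n) = 14 (O(F, n) = -1*(-14) = 14)
g(l) = 2*l*(l**2 + 2*l) (g(l) = (l + (l + l**2))*(l + l) = (l**2 + 2*l)*(2*l) = 2*l*(l**2 + 2*l))
V = -11 (V = 3 - 1*14 = 3 - 14 = -11)
-95 + g(9)*V = -95 + (2*9**2*(2 + 9))*(-11) = -95 + (2*81*11)*(-11) = -95 + 1782*(-11) = -95 - 19602 = -19697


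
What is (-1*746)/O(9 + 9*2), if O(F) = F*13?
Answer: -746/351 ≈ -2.1254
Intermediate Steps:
O(F) = 13*F
(-1*746)/O(9 + 9*2) = (-1*746)/((13*(9 + 9*2))) = -746*1/(13*(9 + 18)) = -746/(13*27) = -746/351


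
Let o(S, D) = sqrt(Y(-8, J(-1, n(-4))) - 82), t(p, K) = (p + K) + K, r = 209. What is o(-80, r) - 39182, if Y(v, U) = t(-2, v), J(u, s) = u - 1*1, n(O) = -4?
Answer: -39182 + 10*I ≈ -39182.0 + 10.0*I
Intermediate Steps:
t(p, K) = p + 2*K (t(p, K) = (K + p) + K = p + 2*K)
J(u, s) = -1 + u (J(u, s) = u - 1 = -1 + u)
Y(v, U) = -2 + 2*v
o(S, D) = 10*I (o(S, D) = sqrt((-2 + 2*(-8)) - 82) = sqrt((-2 - 16) - 82) = sqrt(-18 - 82) = sqrt(-100) = 10*I)
o(-80, r) - 39182 = 10*I - 39182 = -39182 + 10*I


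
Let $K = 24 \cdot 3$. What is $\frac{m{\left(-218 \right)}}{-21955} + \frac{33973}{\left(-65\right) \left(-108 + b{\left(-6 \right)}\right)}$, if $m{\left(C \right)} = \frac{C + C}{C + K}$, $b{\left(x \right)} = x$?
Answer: $\frac{10889484263}{2375223630} \approx 4.5846$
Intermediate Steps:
$K = 72$
$m{\left(C \right)} = \frac{2 C}{72 + C}$ ($m{\left(C \right)} = \frac{C + C}{C + 72} = \frac{2 C}{72 + C}$)
$\frac{m{\left(-218 \right)}}{-21955} + \frac{33973}{\left(-65\right) \left(-108 + b{\left(-6 \right)}\right)} = \frac{2 \left(-218\right) \frac{1}{72 - 218}}{-21955} + \frac{33973}{\left(-65\right) \left(-108 - 6\right)} = 2 \left(-218\right) \frac{1}{-146} \left(- \frac{1}{21955}\right) + \frac{33973}{\left(-65\right) \left(-114\right)} = 2 \left(-218\right) \left(- \frac{1}{146}\right) \left(- \frac{1}{21955}\right) + \frac{33973}{7410} = \frac{218}{73} \left(- \frac{1}{21955}\right) + 33973 \cdot \frac{1}{7410} = - \frac{218}{1602715} + \frac{33973}{7410} = \frac{10889484263}{2375223630}$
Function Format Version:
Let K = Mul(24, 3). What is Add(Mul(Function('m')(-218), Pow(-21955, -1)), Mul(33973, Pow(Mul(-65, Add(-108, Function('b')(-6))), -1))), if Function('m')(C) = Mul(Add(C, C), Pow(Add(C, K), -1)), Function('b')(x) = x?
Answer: Rational(10889484263, 2375223630) ≈ 4.5846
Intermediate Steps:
K = 72
Function('m')(C) = Mul(2, C, Pow(Add(72, C), -1)) (Function('m')(C) = Mul(Add(C, C), Pow(Add(C, 72), -1)) = Mul(Mul(2, C), Pow(Add(72, C), -1)) = Mul(2, C, Pow(Add(72, C), -1)))
Add(Mul(Function('m')(-218), Pow(-21955, -1)), Mul(33973, Pow(Mul(-65, Add(-108, Function('b')(-6))), -1))) = Add(Mul(Mul(2, -218, Pow(Add(72, -218), -1)), Pow(-21955, -1)), Mul(33973, Pow(Mul(-65, Add(-108, -6)), -1))) = Add(Mul(Mul(2, -218, Pow(-146, -1)), Rational(-1, 21955)), Mul(33973, Pow(Mul(-65, -114), -1))) = Add(Mul(Mul(2, -218, Rational(-1, 146)), Rational(-1, 21955)), Mul(33973, Pow(7410, -1))) = Add(Mul(Rational(218, 73), Rational(-1, 21955)), Mul(33973, Rational(1, 7410))) = Add(Rational(-218, 1602715), Rational(33973, 7410)) = Rational(10889484263, 2375223630)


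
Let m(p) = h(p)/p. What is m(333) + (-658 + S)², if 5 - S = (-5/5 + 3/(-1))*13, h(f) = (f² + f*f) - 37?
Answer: 3256802/9 ≈ 3.6187e+5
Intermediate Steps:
h(f) = -37 + 2*f² (h(f) = (f² + f²) - 37 = 2*f² - 37 = -37 + 2*f²)
m(p) = (-37 + 2*p²)/p
S = 57 (S = 5 - (-5/5 + 3/(-1))*13 = 5 - (-5*⅕ + 3*(-1))*13 = 5 - (-1 - 3)*13 = 5 - (-4)*13 = 5 - 1*(-52) = 5 + 52 = 57)
m(333) + (-658 + S)² = (-37/333 + 2*333) + (-658 + 57)² = (-37*1/333 + 666) + (-601)² = (-⅑ + 666) + 361201 = 5993/9 + 361201 = 3256802/9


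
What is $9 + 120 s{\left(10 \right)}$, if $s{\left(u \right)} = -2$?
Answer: $-231$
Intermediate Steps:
$9 + 120 s{\left(10 \right)} = 9 + 120 \left(-2\right) = 9 - 240 = -231$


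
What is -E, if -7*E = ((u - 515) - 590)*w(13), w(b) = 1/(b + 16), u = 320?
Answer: -785/203 ≈ -3.8670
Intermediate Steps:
w(b) = 1/(16 + b)
E = 785/203 (E = -((320 - 515) - 590)/(7*(16 + 13)) = -(-195 - 590)/(7*29) = -(-785)/(7*29) = -⅐*(-785/29) = 785/203 ≈ 3.8670)
-E = -1*785/203 = -785/203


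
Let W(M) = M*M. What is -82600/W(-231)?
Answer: -11800/7623 ≈ -1.5479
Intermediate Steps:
W(M) = M²
-82600/W(-231) = -82600/((-231)²) = -82600/53361 = -82600*1/53361 = -11800/7623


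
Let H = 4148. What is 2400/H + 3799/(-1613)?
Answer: -2971763/1672681 ≈ -1.7766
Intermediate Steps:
2400/H + 3799/(-1613) = 2400/4148 + 3799/(-1613) = 2400*(1/4148) + 3799*(-1/1613) = 600/1037 - 3799/1613 = -2971763/1672681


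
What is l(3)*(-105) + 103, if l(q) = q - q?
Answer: 103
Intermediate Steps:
l(q) = 0
l(3)*(-105) + 103 = 0*(-105) + 103 = 0 + 103 = 103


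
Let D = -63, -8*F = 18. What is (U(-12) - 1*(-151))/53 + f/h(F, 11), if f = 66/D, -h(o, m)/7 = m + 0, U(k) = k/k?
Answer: 22450/7791 ≈ 2.8815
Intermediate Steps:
F = -9/4 (F = -⅛*18 = -9/4 ≈ -2.2500)
U(k) = 1
h(o, m) = -7*m (h(o, m) = -7*(m + 0) = -7*m)
f = -22/21 (f = 66/(-63) = 66*(-1/63) = -22/21 ≈ -1.0476)
(U(-12) - 1*(-151))/53 + f/h(F, 11) = (1 - 1*(-151))/53 - 22/(21*((-7*11))) = (1 + 151)*(1/53) - 22/21/(-77) = 152*(1/53) - 22/21*(-1/77) = 152/53 + 2/147 = 22450/7791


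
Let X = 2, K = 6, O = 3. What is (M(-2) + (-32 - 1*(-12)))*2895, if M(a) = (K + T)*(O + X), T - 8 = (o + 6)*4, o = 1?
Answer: 550050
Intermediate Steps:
T = 36 (T = 8 + (1 + 6)*4 = 8 + 7*4 = 8 + 28 = 36)
M(a) = 210 (M(a) = (6 + 36)*(3 + 2) = 42*5 = 210)
(M(-2) + (-32 - 1*(-12)))*2895 = (210 + (-32 - 1*(-12)))*2895 = (210 + (-32 + 12))*2895 = (210 - 20)*2895 = 190*2895 = 550050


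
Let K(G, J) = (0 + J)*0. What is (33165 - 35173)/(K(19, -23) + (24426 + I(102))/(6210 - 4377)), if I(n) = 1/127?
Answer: -467444328/3102103 ≈ -150.69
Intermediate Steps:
I(n) = 1/127
K(G, J) = 0 (K(G, J) = J*0 = 0)
(33165 - 35173)/(K(19, -23) + (24426 + I(102))/(6210 - 4377)) = (33165 - 35173)/(0 + (24426 + 1/127)/(6210 - 4377)) = -2008/(0 + (3102103/127)/1833) = -2008/(0 + (3102103/127)*(1/1833)) = -2008/(0 + 3102103/232791) = -2008/3102103/232791 = -2008*232791/3102103 = -467444328/3102103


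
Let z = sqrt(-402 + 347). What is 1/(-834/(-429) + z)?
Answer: 39754/1201979 - 20449*I*sqrt(55)/1201979 ≈ 0.033074 - 0.12617*I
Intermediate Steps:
z = I*sqrt(55) (z = sqrt(-55) = I*sqrt(55) ≈ 7.4162*I)
1/(-834/(-429) + z) = 1/(-834/(-429) + I*sqrt(55)) = 1/(-834*(-1/429) + I*sqrt(55)) = 1/(278/143 + I*sqrt(55))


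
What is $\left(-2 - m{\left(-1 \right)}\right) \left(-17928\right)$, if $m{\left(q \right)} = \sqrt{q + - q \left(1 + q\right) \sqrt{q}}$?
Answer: $35856 + 17928 i \approx 35856.0 + 17928.0 i$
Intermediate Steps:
$m{\left(q \right)} = \sqrt{q - q^{\frac{3}{2}} \left(1 + q\right)}$ ($m{\left(q \right)} = \sqrt{q + - q \left(1 + q\right) \sqrt{q}} = \sqrt{q - q^{\frac{3}{2}} \left(1 + q\right)}$)
$\left(-2 - m{\left(-1 \right)}\right) \left(-17928\right) = \left(-2 - \sqrt{-1 - \left(-1\right)^{\frac{3}{2}} - \left(-1\right)^{\frac{5}{2}}}\right) \left(-17928\right) = \left(-2 - \sqrt{-1 - - i - i}\right) \left(-17928\right) = \left(-2 - \sqrt{-1 + i - i}\right) \left(-17928\right) = \left(-2 - \sqrt{-1}\right) \left(-17928\right) = \left(-2 - i\right) \left(-17928\right) = 35856 + 17928 i$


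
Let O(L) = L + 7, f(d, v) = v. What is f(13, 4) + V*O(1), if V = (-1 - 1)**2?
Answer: 36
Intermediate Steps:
V = 4 (V = (-2)**2 = 4)
O(L) = 7 + L
f(13, 4) + V*O(1) = 4 + 4*(7 + 1) = 4 + 4*8 = 4 + 32 = 36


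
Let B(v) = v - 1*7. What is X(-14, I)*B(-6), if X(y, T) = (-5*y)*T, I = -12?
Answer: 10920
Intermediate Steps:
X(y, T) = -5*T*y
B(v) = -7 + v (B(v) = v - 7 = -7 + v)
X(-14, I)*B(-6) = (-5*(-12)*(-14))*(-7 - 6) = -840*(-13) = 10920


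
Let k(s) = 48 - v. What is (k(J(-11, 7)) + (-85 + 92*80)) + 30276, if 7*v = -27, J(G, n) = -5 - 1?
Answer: 263220/7 ≈ 37603.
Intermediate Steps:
J(G, n) = -6
v = -27/7 (v = (⅐)*(-27) = -27/7 ≈ -3.8571)
k(s) = 363/7 (k(s) = 48 - 1*(-27/7) = 48 + 27/7 = 363/7)
(k(J(-11, 7)) + (-85 + 92*80)) + 30276 = (363/7 + (-85 + 92*80)) + 30276 = (363/7 + (-85 + 7360)) + 30276 = (363/7 + 7275) + 30276 = 51288/7 + 30276 = 263220/7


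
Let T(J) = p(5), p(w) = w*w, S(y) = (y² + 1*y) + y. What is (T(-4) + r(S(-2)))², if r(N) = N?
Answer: 625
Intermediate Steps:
S(y) = y² + 2*y (S(y) = (y² + y) + y = (y + y²) + y = y² + 2*y)
p(w) = w²
T(J) = 25 (T(J) = 5² = 25)
(T(-4) + r(S(-2)))² = (25 - 2*(2 - 2))² = (25 - 2*0)² = (25 + 0)² = 25² = 625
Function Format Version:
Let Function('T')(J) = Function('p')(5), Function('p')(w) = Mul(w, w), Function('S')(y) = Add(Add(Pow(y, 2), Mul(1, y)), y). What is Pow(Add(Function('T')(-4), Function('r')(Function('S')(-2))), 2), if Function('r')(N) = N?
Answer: 625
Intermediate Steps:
Function('S')(y) = Add(Pow(y, 2), Mul(2, y)) (Function('S')(y) = Add(Add(Pow(y, 2), y), y) = Add(Add(y, Pow(y, 2)), y) = Add(Pow(y, 2), Mul(2, y)))
Function('p')(w) = Pow(w, 2)
Function('T')(J) = 25 (Function('T')(J) = Pow(5, 2) = 25)
Pow(Add(Function('T')(-4), Function('r')(Function('S')(-2))), 2) = Pow(Add(25, Mul(-2, Add(2, -2))), 2) = Pow(Add(25, Mul(-2, 0)), 2) = Pow(Add(25, 0), 2) = Pow(25, 2) = 625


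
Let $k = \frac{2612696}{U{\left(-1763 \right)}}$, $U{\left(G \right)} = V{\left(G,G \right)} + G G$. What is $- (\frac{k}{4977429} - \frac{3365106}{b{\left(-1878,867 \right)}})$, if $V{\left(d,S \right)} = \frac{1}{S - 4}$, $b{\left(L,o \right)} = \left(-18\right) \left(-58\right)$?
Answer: $\frac{2555303536269267375395}{792764594043958302} \approx 3223.3$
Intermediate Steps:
$b{\left(L,o \right)} = 1044$
$V{\left(d,S \right)} = \frac{1}{-4 + S}$
$U{\left(G \right)} = G^{2} + \frac{1}{-4 + G}$ ($U{\left(G \right)} = \frac{1}{-4 + G} + G G = \frac{1}{-4 + G} + G^{2} = G^{2} + \frac{1}{-4 + G}$)
$k = \frac{2308316916}{2746067311}$ ($k = \frac{2612696}{\frac{1}{-4 - 1763} \left(1 + \left(-1763\right)^{2} \left(-4 - 1763\right)\right)} = \frac{2612696}{\frac{1}{-1767} \left(1 + 3108169 \left(-1767\right)\right)} = \frac{2612696}{\left(- \frac{1}{1767}\right) \left(1 - 5492134623\right)} = \frac{2612696}{\left(- \frac{1}{1767}\right) \left(-5492134622\right)} = \frac{2612696}{\frac{5492134622}{1767}} = 2612696 \cdot \frac{1767}{5492134622} = \frac{2308316916}{2746067311} \approx 0.84059$)
$- (\frac{k}{4977429} - \frac{3365106}{b{\left(-1878,867 \right)}}) = - (\frac{2308316916}{2746067311 \cdot 4977429} - \frac{3365106}{1044}) = - (\frac{2308316916}{2746067311} \cdot \frac{1}{4977429} - \frac{560851}{174}) = - (\frac{769438972}{4556118356574473} - \frac{560851}{174}) = \left(-1\right) \left(- \frac{2555303536269267375395}{792764594043958302}\right) = \frac{2555303536269267375395}{792764594043958302}$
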